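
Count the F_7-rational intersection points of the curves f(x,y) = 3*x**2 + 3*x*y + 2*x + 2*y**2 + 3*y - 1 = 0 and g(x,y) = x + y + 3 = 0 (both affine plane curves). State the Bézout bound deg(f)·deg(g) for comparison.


Common zeros: ∅; count = 0; Bézout bound = 2.

deg(f) = 2, deg(g) = 1, so Bézout bound = 2.
Scan x ∈ F_7. For each x, list the y ∈ F_7 with f(x, y) ≡ 0 and those with g(x, y) ≡ 0 (mod 7); the common zeros in that column are the intersection.
  x = 0: f ≡ 0 at y ∈ ∅; g ≡ 0 at y ∈ {4}; common: ∅.
  x = 1: f ≡ 0 at y ∈ {5, 6}; g ≡ 0 at y ∈ {3}; common: ∅.
  x = 2: f ≡ 0 at y ∈ ∅; g ≡ 0 at y ∈ {2}; common: ∅.
  x = 3: f ≡ 0 at y ∈ {4}; g ≡ 0 at y ∈ {1}; common: ∅.
  x = 4: f ≡ 0 at y ∈ {4, 6}; g ≡ 0 at y ∈ {0}; common: ∅.
  x = 5: f ≡ 0 at y ∈ {0, 5}; g ≡ 0 at y ∈ {6}; common: ∅.
  x = 6: f ≡ 0 at y ∈ {0}; g ≡ 0 at y ∈ {5}; common: ∅.
Collecting: common zeros = ∅, so the count is 0.
Comparison with the Bézout bound: 0 ≤ 2 = deg(f)·deg(g), as expected for curves with no common component (the affine F_7-count falls short of the bound because intersections may lie at infinity, over extension fields, or carry multiplicity).


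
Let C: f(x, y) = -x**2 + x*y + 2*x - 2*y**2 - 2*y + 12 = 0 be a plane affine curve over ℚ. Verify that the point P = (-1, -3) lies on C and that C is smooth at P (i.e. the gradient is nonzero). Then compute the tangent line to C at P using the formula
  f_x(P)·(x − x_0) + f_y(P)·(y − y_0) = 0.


Tangent line at P: x + 9*y + 28 = 0.

Step 1: f(-1, -3) = 0, so P lies on C.
Step 2: partial derivatives
  f_x(x, y) = -2*x + y + 2, f_y(x, y) = x - 4*y - 2.
  f_x(P) = 1, f_y(P) = 9 (gradient nonzero, so P is smooth).
Step 3: tangent line at P: 1·(x − -1) + 9·(y − -3) = 0.
Expanding: x + 9*y + 28 = 0.


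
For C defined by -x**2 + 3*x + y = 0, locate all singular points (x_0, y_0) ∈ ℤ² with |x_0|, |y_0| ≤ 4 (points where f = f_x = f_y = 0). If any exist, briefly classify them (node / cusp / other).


No singular points in the scanned grid; C is smooth there.

Compute partial derivatives:
  f_x = 3 - 2*x.
  f_y = 1.
f_y = 1 is a nonzero constant, so f_y never vanishes: no point (x, y) can satisfy f = f_x = f_y = 0. In particular no (x, y) ∈ {−4, ..., 4}² is singular; the curve is smooth.


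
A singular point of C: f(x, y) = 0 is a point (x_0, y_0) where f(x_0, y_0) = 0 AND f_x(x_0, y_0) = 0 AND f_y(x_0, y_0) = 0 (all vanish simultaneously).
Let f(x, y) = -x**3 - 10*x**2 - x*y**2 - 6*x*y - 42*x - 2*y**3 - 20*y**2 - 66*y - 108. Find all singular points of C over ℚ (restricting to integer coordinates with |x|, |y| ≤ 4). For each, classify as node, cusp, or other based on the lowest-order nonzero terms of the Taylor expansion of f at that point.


Singular points: {(-3, -3)}; classification: node.

Compute partial derivatives:
  f_x = -3*x**2 - 20*x - y**2 - 6*y - 42.
  f_y = -2*x*y - 6*x - 6*y**2 - 40*y - 66.
Scan x_0 ∈ {−4, ..., 4}. For each x_0, f_y(x_0, y) is a polynomial in y; find its integer roots y ∈ {−4, ..., 4}, then test f_x and f at those candidates.
  x = -4: f_y(-4, y) = -6*y**2 - 32*y - 42; vanishes at y ∈ {-3}. (-4, -3): f_x = -1 ≠ 0.
  x = -3: f_y(-3, y) = -6*y**2 - 34*y - 48; vanishes at y ∈ {-3}. (-3, -3): f_x = 0, f = 0 — SINGULAR.
  x = -2: f_y(-2, y) = -6*y**2 - 36*y - 54; vanishes at y ∈ {-3}. (-2, -3): f_x = -5 ≠ 0.
  x = -1: f_y(-1, y) = -6*y**2 - 38*y - 60; vanishes at y ∈ {-3}. (-1, -3): f_x = -16 ≠ 0.
  x = 0: f_y(0, y) = -6*y**2 - 40*y - 66; vanishes at y ∈ {-3}. (0, -3): f_x = -33 ≠ 0.
  x = 1: f_y(1, y) = -6*y**2 - 42*y - 72; vanishes at y ∈ {-4, -3}. (1, -4): f_x = -57 ≠ 0; (1, -3): f_x = -56 ≠ 0.
  x = 2: f_y(2, y) = -6*y**2 - 44*y - 78; vanishes at y ∈ {-3}. (2, -3): f_x = -85 ≠ 0.
  x = 3: f_y(3, y) = -6*y**2 - 46*y - 84; vanishes at y ∈ {-3}. (3, -3): f_x = -120 ≠ 0.
  x = 4: f_y(4, y) = -6*y**2 - 48*y - 90; vanishes at y ∈ {-3}. (4, -3): f_x = -161 ≠ 0.
Only singular point on the grid: (-3, -3).
Classify: substitute x = -3 + u, y = -3 + v and expand: f = -u**3 - u**2 - u*v**2 - 2*v**3 + v**2.
No constant or linear terms (consistent with a singular point). Quadratic part: -u**2 + v**2. Cubic part: -u**3 - u*v**2 - 2*v**3.
The quadratic part v**2 - u**2 = (v − u)(v + u) splits into two distinct linear factors, so there are two distinct tangent lines y − -3 = ±(x − -3) — this is a node (ordinary double point).
Classification: node.


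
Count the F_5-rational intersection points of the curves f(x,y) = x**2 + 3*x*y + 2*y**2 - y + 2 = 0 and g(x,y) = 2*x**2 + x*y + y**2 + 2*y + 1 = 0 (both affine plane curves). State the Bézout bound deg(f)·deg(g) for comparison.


Common zeros: {(0, 4), (3, 4)}; count = 2; Bézout bound = 4.

deg(f) = 2, deg(g) = 2, so Bézout bound = 4.
Scan x ∈ F_5. For each x, list the y ∈ F_5 with f(x, y) ≡ 0 and those with g(x, y) ≡ 0 (mod 5); the common zeros in that column are the intersection.
  x = 0: f ≡ 0 at y ∈ {4}; g ≡ 0 at y ∈ {4}; common: {4}.
  x = 1: f ≡ 0 at y ∈ {2}; g ≡ 0 at y ∈ ∅; common: ∅.
  x = 2: f ≡ 0 at y ∈ ∅; g ≡ 0 at y ∈ {3}; common: ∅.
  x = 3: f ≡ 0 at y ∈ {2, 4}; g ≡ 0 at y ∈ {1, 4}; common: {4}.
  x = 4: f ≡ 0 at y ∈ ∅; g ≡ 0 at y ∈ {1, 3}; common: ∅.
Collecting: common zeros = {(0, 4), (3, 4)}, so the count is 2.
Comparison with the Bézout bound: 2 ≤ 4 = deg(f)·deg(g), as expected for curves with no common component (the affine F_5-count falls short of the bound because intersections may lie at infinity, over extension fields, or carry multiplicity).


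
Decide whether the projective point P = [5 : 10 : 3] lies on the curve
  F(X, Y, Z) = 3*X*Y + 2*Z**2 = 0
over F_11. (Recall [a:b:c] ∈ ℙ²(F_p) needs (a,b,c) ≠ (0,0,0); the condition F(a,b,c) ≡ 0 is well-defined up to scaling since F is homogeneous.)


F(5,10,3) ≡ 3 (mod 11); P is NOT on the curve.

Evaluate F(5, 10, 3) term-by-term (mod 11).
  3*X*Y ↦ 3·5·10·1 = 150
  2*Z**2 ↦ 2·1·1·9 = 18
Sum: F(5, 10, 3) = (150) + (18) = 168.
Reducing mod 11: 168 ≡ 3 (mod 11).
Since F(a, b, c) ≡ 3 ≠ 0 (mod 11), P does NOT lie on the curve.


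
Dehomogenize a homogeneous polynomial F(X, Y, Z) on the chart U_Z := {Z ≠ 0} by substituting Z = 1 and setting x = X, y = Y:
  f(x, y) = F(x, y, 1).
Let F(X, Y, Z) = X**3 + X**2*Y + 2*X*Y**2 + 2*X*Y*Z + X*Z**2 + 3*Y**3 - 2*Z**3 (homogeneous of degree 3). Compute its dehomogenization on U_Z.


f(x, y) = x**3 + x**2*y + 2*x*y**2 + 2*x*y + x + 3*y**3 - 2

On U_Z we set Z = 1. Each monomial c·X^i·Y^j·Z^k in F becomes c·x^i·y^j·1^k = c·x^i·y^j.
Substituting Z = 1: F(X, Y, 1) = x**3 + x**2*y + 2*x*y**2 + 2*x*y + x + 3*y**3 - 2.
Note: deg(f) ≤ deg(F) = 3; strict inequality happens when F is divisible by Z (lost terms).


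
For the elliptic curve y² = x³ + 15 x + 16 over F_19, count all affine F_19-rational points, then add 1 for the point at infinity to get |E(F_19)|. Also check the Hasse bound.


Affine points = {(0, 4), (0, 15), (2, 4), (2, 15), (4, 8), (4, 11), (5, 8), (5, 11), (9, 5), (9, 14), (10, 8), (10, 11), (11, 7), (11, 12), (12, 9), (12, 10), (14, 5), (14, 14), (15, 5), (15, 14), (16, 1), (16, 18), (17, 4), (17, 15), (18, 0)}; affine count = 25; |E(F_19)| = 26.

Discriminant check: Δ ∝ 4a³ + 27b² = 4·15³ + 27·16² = 4·3375 + 27·256 ≡ 6 (mod 19). Nonzero ⇒ E is nonsingular.
For each x ∈ F_19, compute rhs = x³ + 15·x + 16 mod 19, then count y ∈ F_19 with y² ≡ rhs.
  x = 0: rhs = 16, matching y values: 4, 15 (2 points).
  x = 1: rhs = 13, matching y values: none (0 points).
  x = 2: rhs = 16, matching y values: 4, 15 (2 points).
  x = 3: rhs = 12, matching y values: none (0 points).
  x = 4: rhs = 7, matching y values: 8, 11 (2 points).
  x = 5: rhs = 7, matching y values: 8, 11 (2 points).
  x = 6: rhs = 18, matching y values: none (0 points).
  x = 7: rhs = 8, matching y values: none (0 points).
  x = 8: rhs = 2, matching y values: none (0 points).
  x = 9: rhs = 6, matching y values: 5, 14 (2 points).
  x = 10: rhs = 7, matching y values: 8, 11 (2 points).
  x = 11: rhs = 11, matching y values: 7, 12 (2 points).
  x = 12: rhs = 5, matching y values: 9, 10 (2 points).
  x = 13: rhs = 14, matching y values: none (0 points).
  x = 14: rhs = 6, matching y values: 5, 14 (2 points).
  x = 15: rhs = 6, matching y values: 5, 14 (2 points).
  x = 16: rhs = 1, matching y values: 1, 18 (2 points).
  x = 17: rhs = 16, matching y values: 4, 15 (2 points).
  x = 18: rhs = 0, matching y values: 0 (1 points).
Total affine count: 25.
Full point count |E(F_19)| = 25 + 1 = 26.
Hasse bound: |26 − (19+1)| = |6| = 6 ≤ 2√19 ≈ 8.7178 ✓.


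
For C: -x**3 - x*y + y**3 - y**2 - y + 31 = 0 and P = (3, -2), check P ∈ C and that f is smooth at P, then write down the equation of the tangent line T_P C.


Tangent line at P: -25*x + 12*y + 99 = 0.

Step 1: f(3, -2) = 0, so P lies on C.
Step 2: partial derivatives
  f_x(x, y) = -3*x**2 - y, f_y(x, y) = -x + 3*y**2 - 2*y - 1.
  f_x(P) = -25, f_y(P) = 12 (gradient nonzero, so P is smooth).
Step 3: tangent line at P: -25·(x − 3) + 12·(y − -2) = 0.
Expanding: -25*x + 12*y + 99 = 0.


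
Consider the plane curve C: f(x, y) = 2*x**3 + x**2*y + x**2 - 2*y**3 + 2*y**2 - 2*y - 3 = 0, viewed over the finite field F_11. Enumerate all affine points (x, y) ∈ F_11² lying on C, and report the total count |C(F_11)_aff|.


Affine F_11-points: {(0, 7), (1, 0), (3, 2), (4, 5), (5, 5), (5, 8), (5, 10), (7, 7), (9, 6), (10, 5), (10, 9)}; count = 11.

For each of the 121 pairs (x, y) ∈ F_11², evaluate f(x, y) mod 11. Record the zeros.
  x = 0: [0↦8, 1↦6, 2↦7, 3↦10, 4↦3, 5↦7, 6↦10, 7↦0, 8↦9, 9↦3, 10↦3]  zeros at y ∈ {7}
  x = 1: [0↦0, 1↦10, 2↦1, 3↦5, 4↦10, 5↦4, 6↦8, 7↦10, 8↦9, 9↦4, 10↦5]  zeros at y ∈ {0}
  x = 2: [0↦6, 1↦8, 2↦2, 3↦9, 4↦6, 5↦3, 6↦10, 7↦4, 8↦6, 9↦4, 10↦8]  zeros at y ∈ ∅
  x = 3: [0↦5, 1↦1, 2↦0, 3↦1, 4↦3, 5↦5, 6↦6, 7↦5, 8↦1, 9↦4, 10↦2]  zeros at y ∈ {2}
  x = 4: [0↦9, 1↦1, 2↦7, 3↦4, 4↦2, 5↦0, 6↦8, 7↦3, 8↦6, 9↦5, 10↦10]  zeros at y ∈ {5}
  x = 5: [0↦8, 1↦9, 2↦2, 3↦8, 4↦4, 5↦0, 6↦6, 7↦10, 8↦0, 9↦8, 10↦0]  zeros at y ∈ {5, 8, 10}
  x = 6: [0↦3, 1↦4, 2↦8, 3↦3, 4↦10, 5↦6, 6↦1, 7↦5, 8↦6, 9↦3, 10↦6]  zeros at y ∈ ∅
  x = 7: [0↦6, 1↦9, 2↦4, 3↦1, 4↦10, 5↦8, 6↦5, 7↦0, 8↦3, 9↦2, 10↦7]  zeros at y ∈ {7}
  x = 8: [0↦7, 1↦3, 2↦2, 3↦3, 4↦5, 5↦7, 6↦8, 7↦7, 8↦3, 9↦6, 10↦4]  zeros at y ∈ ∅
  x = 9: [0↦7, 1↦9, 2↦3, 3↦10, 4↦7, 5↦4, 6↦0, 7↦5, 8↦7, 9↦5, 10↦9]  zeros at y ∈ {6}
  x = 10: [0↦7, 1↦6, 2↦8, 3↦1, 4↦6, 5↦0, 6↦4, 7↦6, 8↦5, 9↦0, 10↦1]  zeros at y ∈ {5, 9}
Collecting zeros: affine points = {(0, 7), (1, 0), (3, 2), (4, 5), (5, 5), (5, 8), (5, 10), (7, 7), (9, 6), (10, 5), (10, 9)}.
Total count |C(F_11)_aff| = 11.


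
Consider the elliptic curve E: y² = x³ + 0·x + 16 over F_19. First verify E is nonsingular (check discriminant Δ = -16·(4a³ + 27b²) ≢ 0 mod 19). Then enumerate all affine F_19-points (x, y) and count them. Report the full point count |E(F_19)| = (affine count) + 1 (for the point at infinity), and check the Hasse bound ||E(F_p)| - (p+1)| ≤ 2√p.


Affine points = {(0, 4), (0, 15), (1, 6), (1, 13), (2, 9), (2, 10), (3, 9), (3, 10), (4, 2), (4, 17), (6, 2), (6, 17), (7, 6), (7, 13), (9, 2), (9, 17), (10, 3), (10, 16), (11, 6), (11, 13), (13, 3), (13, 16), (14, 9), (14, 10), (15, 3), (15, 16)}; affine count = 26; |E(F_19)| = 27.

Discriminant check: Δ ∝ 4a³ + 27b² = 4·0³ + 27·16² = 4·0 + 27·256 ≡ 15 (mod 19). Nonzero ⇒ E is nonsingular.
For each x ∈ F_19, compute rhs = x³ + 0·x + 16 mod 19, then count y ∈ F_19 with y² ≡ rhs.
  x = 0: rhs = 16, matching y values: 4, 15 (2 points).
  x = 1: rhs = 17, matching y values: 6, 13 (2 points).
  x = 2: rhs = 5, matching y values: 9, 10 (2 points).
  x = 3: rhs = 5, matching y values: 9, 10 (2 points).
  x = 4: rhs = 4, matching y values: 2, 17 (2 points).
  x = 5: rhs = 8, matching y values: none (0 points).
  x = 6: rhs = 4, matching y values: 2, 17 (2 points).
  x = 7: rhs = 17, matching y values: 6, 13 (2 points).
  x = 8: rhs = 15, matching y values: none (0 points).
  x = 9: rhs = 4, matching y values: 2, 17 (2 points).
  x = 10: rhs = 9, matching y values: 3, 16 (2 points).
  x = 11: rhs = 17, matching y values: 6, 13 (2 points).
  x = 12: rhs = 15, matching y values: none (0 points).
  x = 13: rhs = 9, matching y values: 3, 16 (2 points).
  x = 14: rhs = 5, matching y values: 9, 10 (2 points).
  x = 15: rhs = 9, matching y values: 3, 16 (2 points).
  x = 16: rhs = 8, matching y values: none (0 points).
  x = 17: rhs = 8, matching y values: none (0 points).
  x = 18: rhs = 15, matching y values: none (0 points).
Total affine count: 26.
Full point count |E(F_19)| = 26 + 1 = 27.
Hasse bound: |27 − (19+1)| = |7| = 7 ≤ 2√19 ≈ 8.7178 ✓.


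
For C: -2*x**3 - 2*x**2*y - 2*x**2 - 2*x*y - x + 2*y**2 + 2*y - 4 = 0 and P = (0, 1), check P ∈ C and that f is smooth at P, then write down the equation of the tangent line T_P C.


Tangent line at P: -3*x + 6*y - 6 = 0.

Step 1: f(0, 1) = 0, so P lies on C.
Step 2: partial derivatives
  f_x(x, y) = -6*x**2 - 4*x*y - 4*x - 2*y - 1, f_y(x, y) = -2*x**2 - 2*x + 4*y + 2.
  f_x(P) = -3, f_y(P) = 6 (gradient nonzero, so P is smooth).
Step 3: tangent line at P: -3·(x − 0) + 6·(y − 1) = 0.
Expanding: -3*x + 6*y - 6 = 0.


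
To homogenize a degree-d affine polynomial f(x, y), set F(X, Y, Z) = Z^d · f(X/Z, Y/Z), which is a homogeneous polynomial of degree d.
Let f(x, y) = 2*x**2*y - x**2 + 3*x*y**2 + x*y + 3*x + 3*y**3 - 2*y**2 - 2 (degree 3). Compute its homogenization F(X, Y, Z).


F(X, Y, Z) = 2*X**2*Y - X**2*Z + 3*X*Y**2 + X*Y*Z + 3*X*Z**2 + 3*Y**3 - 2*Y**2*Z - 2*Z**3

deg(f) = 3.
Substitute x = X/Z, y = Y/Z into f, then multiply by Z^3.
  monomial 2·x^2·y^1 ↦ 2·X^2·Y^1·Z^0.
  monomial -1·x^2·y^0 ↦ -1·X^2·Y^0·Z^1.
  monomial 3·x^1·y^2 ↦ 3·X^1·Y^2·Z^0.
  monomial 1·x^1·y^1 ↦ 1·X^1·Y^1·Z^1.
  monomial 3·x^1·y^0 ↦ 3·X^1·Y^0·Z^2.
  monomial 3·x^0·y^3 ↦ 3·X^0·Y^3·Z^0.
  monomial -2·x^0·y^2 ↦ -2·X^0·Y^2·Z^1.
  monomial -2·x^0·y^0 ↦ -2·X^0·Y^0·Z^3.
Collecting: F(X, Y, Z) = 2*X**2*Y - X**2*Z + 3*X*Y**2 + X*Y*Z + 3*X*Z**2 + 3*Y**3 - 2*Y**2*Z - 2*Z**3.


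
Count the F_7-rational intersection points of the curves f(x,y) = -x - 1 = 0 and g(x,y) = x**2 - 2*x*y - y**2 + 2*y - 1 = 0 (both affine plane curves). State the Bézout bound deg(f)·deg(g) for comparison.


Common zeros: {(6, 0), (6, 4)}; count = 2; Bézout bound = 2.

deg(f) = 1, deg(g) = 2, so Bézout bound = 2.
Scan x ∈ F_7. For each x, list the y ∈ F_7 with f(x, y) ≡ 0 and those with g(x, y) ≡ 0 (mod 7); the common zeros in that column are the intersection.
  x = 0: f ≡ 0 at y ∈ ∅; g ≡ 0 at y ∈ {1}; common: ∅.
  x = 1: f ≡ 0 at y ∈ ∅; g ≡ 0 at y ∈ {0}; common: ∅.
  x = 2: f ≡ 0 at y ∈ ∅; g ≡ 0 at y ∈ {1, 4}; common: ∅.
  x = 3: f ≡ 0 at y ∈ ∅; g ≡ 0 at y ∈ ∅; common: ∅.
  x = 4: f ≡ 0 at y ∈ ∅; g ≡ 0 at y ∈ ∅; common: ∅.
  x = 5: f ≡ 0 at y ∈ ∅; g ≡ 0 at y ∈ ∅; common: ∅.
  x = 6: f ≡ 0 at y ∈ {0, 1, 2, 3, 4, 5, 6}; g ≡ 0 at y ∈ {0, 4}; common: {0, 4}.
Collecting: common zeros = {(6, 0), (6, 4)}, so the count is 2.
Comparison with the Bézout bound: 2 ≤ 2 = deg(f)·deg(g), as expected for curves with no common component (the bound is attained).


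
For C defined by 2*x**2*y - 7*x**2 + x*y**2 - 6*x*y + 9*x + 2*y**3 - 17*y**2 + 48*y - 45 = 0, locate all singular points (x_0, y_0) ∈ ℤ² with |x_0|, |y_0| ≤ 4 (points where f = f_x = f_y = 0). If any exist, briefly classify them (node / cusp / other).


Singular points: {(0, 3)}; classification: node.

Compute partial derivatives:
  f_x = 4*x*y - 14*x + y**2 - 6*y + 9.
  f_y = 2*x**2 + 2*x*y - 6*x + 6*y**2 - 34*y + 48.
Scan x_0 ∈ {−4, ..., 4}. For each x_0, f_y(x_0, y) is a polynomial in y; find its integer roots y ∈ {−4, ..., 4}, then test f_x and f at those candidates.
  x = -4: f_y(-4, y) = 6*y**2 - 42*y + 104; no integer root y with |y| ≤ 4.
  x = -3: f_y(-3, y) = 6*y**2 - 40*y + 84; no integer root y with |y| ≤ 4.
  x = -2: f_y(-2, y) = 6*y**2 - 38*y + 68; no integer root y with |y| ≤ 4.
  x = -1: f_y(-1, y) = 6*y**2 - 36*y + 56; no integer root y with |y| ≤ 4.
  x = 0: f_y(0, y) = 6*y**2 - 34*y + 48; vanishes at y ∈ {3}. (0, 3): f_x = 0, f = 0 — SINGULAR.
  x = 1: f_y(1, y) = 6*y**2 - 32*y + 44; no integer root y with |y| ≤ 4.
  x = 2: f_y(2, y) = 6*y**2 - 30*y + 44; no integer root y with |y| ≤ 4.
  x = 3: f_y(3, y) = 6*y**2 - 28*y + 48; no integer root y with |y| ≤ 4.
  x = 4: f_y(4, y) = 6*y**2 - 26*y + 56; no integer root y with |y| ≤ 4.
Only singular point on the grid: (0, 3).
Classify: substitute x = 0 + u, y = 3 + v and expand: f = 2*u**2*v - u**2 + u*v**2 + 2*v**3 + v**2.
No constant or linear terms (consistent with a singular point). Quadratic part: -u**2 + v**2. Cubic part: 2*u**2*v + u*v**2 + 2*v**3.
The quadratic part v**2 - u**2 = (v − u)(v + u) splits into two distinct linear factors, so there are two distinct tangent lines y − 3 = ±(x − 0) — this is a node (ordinary double point).
Classification: node.


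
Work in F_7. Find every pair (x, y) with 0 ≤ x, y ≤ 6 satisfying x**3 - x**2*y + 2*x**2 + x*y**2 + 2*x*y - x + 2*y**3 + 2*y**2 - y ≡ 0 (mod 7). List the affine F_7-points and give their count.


Affine F_7-points: {(0, 0), (1, 1), (2, 0), (3, 0), (3, 2), (3, 6), (4, 1), (4, 4), (4, 6), (5, 2), (6, 2)}; count = 11.

For each of the 49 pairs (x, y) ∈ F_7², evaluate f(x, y) mod 7. Record the zeros.
  x = 0: [0↦0, 1↦3, 2↦1, 3↦6, 4↦2, 5↦1, 6↦1]  zeros at y ∈ {0}
  x = 1: [0↦2, 1↦0, 2↦2, 3↦6, 4↦3, 5↦5, 6↦3]  zeros at y ∈ {1}
  x = 2: [0↦0, 1↦5, 2↦2, 3↦3, 4↦6, 5↦2, 6↦3]  zeros at y ∈ {0}
  x = 3: [0↦0, 1↦3, 2↦0, 3↦3, 4↦3, 5↦5, 6↦0]  zeros at y ∈ {0, 2, 6}
  x = 4: [0↦1, 1↦0, 2↦2, 3↦5, 4↦0, 5↦6, 6↦0]  zeros at y ∈ {1, 4, 6}
  x = 5: [0↦2, 1↦2, 2↦0, 3↦1, 4↦3, 5↦4, 6↦2]  zeros at y ∈ {2}
  x = 6: [0↦2, 1↦1, 2↦0, 3↦4, 4↦4, 5↦5, 6↦5]  zeros at y ∈ {2}
Collecting zeros: affine points = {(0, 0), (1, 1), (2, 0), (3, 0), (3, 2), (3, 6), (4, 1), (4, 4), (4, 6), (5, 2), (6, 2)}.
Total count |C(F_7)_aff| = 11.


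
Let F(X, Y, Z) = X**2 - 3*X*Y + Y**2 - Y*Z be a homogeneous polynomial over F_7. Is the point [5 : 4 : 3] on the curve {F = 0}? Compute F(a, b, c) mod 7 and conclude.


F(5,4,3) ≡ 4 (mod 7); P is NOT on the curve.

Evaluate F(5, 4, 3) term-by-term (mod 7).
  X**2 ↦ 1·25·1·1 = 25
  -3*X*Y ↦ -3·5·4·1 = -60
  Y**2 ↦ 1·1·16·1 = 16
  -Y*Z ↦ -1·1·4·3 = -12
Sum: F(5, 4, 3) = (25) + (-60) + (16) + (-12) = -31.
Reducing mod 7: -31 ≡ 4 (mod 7).
Since F(a, b, c) ≡ 4 ≠ 0 (mod 7), P does NOT lie on the curve.


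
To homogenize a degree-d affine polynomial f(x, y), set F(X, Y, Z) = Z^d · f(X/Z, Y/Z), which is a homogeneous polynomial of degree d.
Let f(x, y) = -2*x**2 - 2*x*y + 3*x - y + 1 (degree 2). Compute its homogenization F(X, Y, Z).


F(X, Y, Z) = -2*X**2 - 2*X*Y + 3*X*Z - Y*Z + Z**2

deg(f) = 2.
Substitute x = X/Z, y = Y/Z into f, then multiply by Z^2.
  monomial -2·x^2·y^0 ↦ -2·X^2·Y^0·Z^0.
  monomial -2·x^1·y^1 ↦ -2·X^1·Y^1·Z^0.
  monomial 3·x^1·y^0 ↦ 3·X^1·Y^0·Z^1.
  monomial -1·x^0·y^1 ↦ -1·X^0·Y^1·Z^1.
  monomial 1·x^0·y^0 ↦ 1·X^0·Y^0·Z^2.
Collecting: F(X, Y, Z) = -2*X**2 - 2*X*Y + 3*X*Z - Y*Z + Z**2.


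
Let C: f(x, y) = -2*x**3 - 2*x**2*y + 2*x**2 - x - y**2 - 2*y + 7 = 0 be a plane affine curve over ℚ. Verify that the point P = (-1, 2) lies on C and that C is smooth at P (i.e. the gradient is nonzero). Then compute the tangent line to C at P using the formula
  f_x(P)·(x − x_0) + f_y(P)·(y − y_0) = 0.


Tangent line at P: -3*x - 8*y + 13 = 0.

Step 1: f(-1, 2) = 0, so P lies on C.
Step 2: partial derivatives
  f_x(x, y) = -6*x**2 - 4*x*y + 4*x - 1, f_y(x, y) = -2*x**2 - 2*y - 2.
  f_x(P) = -3, f_y(P) = -8 (gradient nonzero, so P is smooth).
Step 3: tangent line at P: -3·(x − -1) + -8·(y − 2) = 0.
Expanding: -3*x - 8*y + 13 = 0.


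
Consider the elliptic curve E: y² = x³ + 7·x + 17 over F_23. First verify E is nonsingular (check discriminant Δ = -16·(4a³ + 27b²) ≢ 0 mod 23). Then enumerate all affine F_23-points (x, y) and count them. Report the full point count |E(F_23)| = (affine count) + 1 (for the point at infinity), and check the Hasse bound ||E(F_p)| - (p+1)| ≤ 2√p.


Affine points = {(1, 5), (1, 18), (2, 4), (2, 19), (5, 4), (5, 19), (7, 8), (7, 15), (9, 2), (9, 21), (10, 11), (10, 12), (12, 9), (12, 14), (15, 1), (15, 22), (16, 4), (16, 19), (17, 9), (17, 14), (18, 8), (18, 15), (21, 8), (21, 15), (22, 3), (22, 20)}; affine count = 26; |E(F_23)| = 27.

Discriminant check: Δ ∝ 4a³ + 27b² = 4·7³ + 27·17² = 4·343 + 27·289 ≡ 21 (mod 23). Nonzero ⇒ E is nonsingular.
For each x ∈ F_23, compute rhs = x³ + 7·x + 17 mod 23, then count y ∈ F_23 with y² ≡ rhs.
  x = 0: rhs = 17, matching y values: none (0 points).
  x = 1: rhs = 2, matching y values: 5, 18 (2 points).
  x = 2: rhs = 16, matching y values: 4, 19 (2 points).
  x = 3: rhs = 19, matching y values: none (0 points).
  x = 4: rhs = 17, matching y values: none (0 points).
  x = 5: rhs = 16, matching y values: 4, 19 (2 points).
  x = 6: rhs = 22, matching y values: none (0 points).
  x = 7: rhs = 18, matching y values: 8, 15 (2 points).
  x = 8: rhs = 10, matching y values: none (0 points).
  x = 9: rhs = 4, matching y values: 2, 21 (2 points).
  x = 10: rhs = 6, matching y values: 11, 12 (2 points).
  x = 11: rhs = 22, matching y values: none (0 points).
  x = 12: rhs = 12, matching y values: 9, 14 (2 points).
  x = 13: rhs = 5, matching y values: none (0 points).
  x = 14: rhs = 7, matching y values: none (0 points).
  x = 15: rhs = 1, matching y values: 1, 22 (2 points).
  x = 16: rhs = 16, matching y values: 4, 19 (2 points).
  x = 17: rhs = 12, matching y values: 9, 14 (2 points).
  x = 18: rhs = 18, matching y values: 8, 15 (2 points).
  x = 19: rhs = 17, matching y values: none (0 points).
  x = 20: rhs = 15, matching y values: none (0 points).
  x = 21: rhs = 18, matching y values: 8, 15 (2 points).
  x = 22: rhs = 9, matching y values: 3, 20 (2 points).
Total affine count: 26.
Full point count |E(F_23)| = 26 + 1 = 27.
Hasse bound: |27 − (23+1)| = |3| = 3 ≤ 2√23 ≈ 9.5917 ✓.


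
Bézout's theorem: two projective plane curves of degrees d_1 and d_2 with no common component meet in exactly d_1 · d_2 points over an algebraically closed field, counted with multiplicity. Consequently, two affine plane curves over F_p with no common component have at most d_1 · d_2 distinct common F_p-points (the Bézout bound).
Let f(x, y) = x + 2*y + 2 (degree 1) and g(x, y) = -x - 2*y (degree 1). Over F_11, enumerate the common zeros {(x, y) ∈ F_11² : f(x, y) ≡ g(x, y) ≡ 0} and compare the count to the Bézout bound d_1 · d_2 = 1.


Common zeros: ∅; count = 0; Bézout bound = 1.

deg(f) = 1, deg(g) = 1, so Bézout bound = 1.
Scan x ∈ F_11. For each x, list the y ∈ F_11 with f(x, y) ≡ 0 and those with g(x, y) ≡ 0 (mod 11); the common zeros in that column are the intersection.
  x = 0: f ≡ 0 at y ∈ {10}; g ≡ 0 at y ∈ {0}; common: ∅.
  x = 1: f ≡ 0 at y ∈ {4}; g ≡ 0 at y ∈ {5}; common: ∅.
  x = 2: f ≡ 0 at y ∈ {9}; g ≡ 0 at y ∈ {10}; common: ∅.
  x = 3: f ≡ 0 at y ∈ {3}; g ≡ 0 at y ∈ {4}; common: ∅.
  x = 4: f ≡ 0 at y ∈ {8}; g ≡ 0 at y ∈ {9}; common: ∅.
  x = 5: f ≡ 0 at y ∈ {2}; g ≡ 0 at y ∈ {3}; common: ∅.
  x = 6: f ≡ 0 at y ∈ {7}; g ≡ 0 at y ∈ {8}; common: ∅.
  x = 7: f ≡ 0 at y ∈ {1}; g ≡ 0 at y ∈ {2}; common: ∅.
  x = 8: f ≡ 0 at y ∈ {6}; g ≡ 0 at y ∈ {7}; common: ∅.
  x = 9: f ≡ 0 at y ∈ {0}; g ≡ 0 at y ∈ {1}; common: ∅.
  x = 10: f ≡ 0 at y ∈ {5}; g ≡ 0 at y ∈ {6}; common: ∅.
Collecting: common zeros = ∅, so the count is 0.
Comparison with the Bézout bound: 0 ≤ 1 = deg(f)·deg(g), as expected for curves with no common component (the affine F_11-count falls short of the bound because intersections may lie at infinity, over extension fields, or carry multiplicity).


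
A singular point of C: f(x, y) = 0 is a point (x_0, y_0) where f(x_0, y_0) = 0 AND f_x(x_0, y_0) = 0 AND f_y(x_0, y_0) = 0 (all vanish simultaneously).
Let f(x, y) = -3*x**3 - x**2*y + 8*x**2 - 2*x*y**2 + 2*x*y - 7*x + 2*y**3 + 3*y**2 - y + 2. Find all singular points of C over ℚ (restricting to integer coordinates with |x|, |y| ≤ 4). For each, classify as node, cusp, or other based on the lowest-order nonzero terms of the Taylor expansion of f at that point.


Singular points: {(1, 0)}; classification: node.

Compute partial derivatives:
  f_x = -9*x**2 - 2*x*y + 16*x - 2*y**2 + 2*y - 7.
  f_y = -x**2 - 4*x*y + 2*x + 6*y**2 + 6*y - 1.
Scan x_0 ∈ {−4, ..., 4}. For each x_0, f_y(x_0, y) is a polynomial in y; find its integer roots y ∈ {−4, ..., 4}, then test f_x and f at those candidates.
  x = -4: f_y(-4, y) = 6*y**2 + 22*y - 25; no integer root y with |y| ≤ 4.
  x = -3: f_y(-3, y) = 6*y**2 + 18*y - 16; no integer root y with |y| ≤ 4.
  x = -2: f_y(-2, y) = 6*y**2 + 14*y - 9; no integer root y with |y| ≤ 4.
  x = -1: f_y(-1, y) = 6*y**2 + 10*y - 4; vanishes at y ∈ {-2}. (-1, -2): f_x = -48 ≠ 0.
  x = 0: f_y(0, y) = 6*y**2 + 6*y - 1; no integer root y with |y| ≤ 4.
  x = 1: f_y(1, y) = 6*y**2 + 2*y; vanishes at y ∈ {0}. (1, 0): f_x = 0, f = 0 — SINGULAR.
  x = 2: f_y(2, y) = 6*y**2 - 2*y - 1; no integer root y with |y| ≤ 4.
  x = 3: f_y(3, y) = 6*y**2 - 6*y - 4; no integer root y with |y| ≤ 4.
  x = 4: f_y(4, y) = 6*y**2 - 10*y - 9; no integer root y with |y| ≤ 4.
Only singular point on the grid: (1, 0).
Classify: substitute x = 1 + u, y = 0 + v and expand: f = -3*u**3 - u**2*v - u**2 - 2*u*v**2 + 2*v**3 + v**2.
No constant or linear terms (consistent with a singular point). Quadratic part: -u**2 + v**2. Cubic part: -3*u**3 - u**2*v - 2*u*v**2 + 2*v**3.
The quadratic part v**2 - u**2 = (v − u)(v + u) splits into two distinct linear factors, so there are two distinct tangent lines y − 0 = ±(x − 1) — this is a node (ordinary double point).
Classification: node.


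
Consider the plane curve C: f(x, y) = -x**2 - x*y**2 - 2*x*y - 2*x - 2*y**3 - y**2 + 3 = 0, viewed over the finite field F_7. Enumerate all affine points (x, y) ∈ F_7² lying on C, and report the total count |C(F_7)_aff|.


Affine F_7-points: {(0, 1), (1, 0), (1, 2), (1, 4), (2, 1), (2, 3), (2, 5), (3, 2), (3, 5), (4, 0)}; count = 10.

For each of the 49 pairs (x, y) ∈ F_7², evaluate f(x, y) mod 7. Record the zeros.
  x = 0: [0↦3, 1↦0, 2↦4, 3↦3, 4↦6, 5↦1, 6↦4]  zeros at y ∈ {1}
  x = 1: [0↦0, 1↦1, 2↦0, 3↦6, 4↦0, 5↦5, 6↦2]  zeros at y ∈ {0, 2, 4}
  x = 2: [0↦2, 1↦0, 2↦1, 3↦0, 4↦6, 5↦0, 6↦5]  zeros at y ∈ {1, 3, 5}
  x = 3: [0↦2, 1↦4, 2↦0, 3↦6, 4↦3, 5↦0, 6↦6]  zeros at y ∈ {2, 5}
  x = 4: [0↦0, 1↦6, 2↦4, 3↦3, 4↦5, 5↦5, 6↦5]  zeros at y ∈ {0}
  x = 5: [0↦3, 1↦6, 2↦6, 3↦5, 4↦5, 5↦1, 6↦2]  zeros at y ∈ ∅
  x = 6: [0↦4, 1↦4, 2↦6, 3↦5, 4↦3, 5↦2, 6↦4]  zeros at y ∈ ∅
Collecting zeros: affine points = {(0, 1), (1, 0), (1, 2), (1, 4), (2, 1), (2, 3), (2, 5), (3, 2), (3, 5), (4, 0)}.
Total count |C(F_7)_aff| = 10.


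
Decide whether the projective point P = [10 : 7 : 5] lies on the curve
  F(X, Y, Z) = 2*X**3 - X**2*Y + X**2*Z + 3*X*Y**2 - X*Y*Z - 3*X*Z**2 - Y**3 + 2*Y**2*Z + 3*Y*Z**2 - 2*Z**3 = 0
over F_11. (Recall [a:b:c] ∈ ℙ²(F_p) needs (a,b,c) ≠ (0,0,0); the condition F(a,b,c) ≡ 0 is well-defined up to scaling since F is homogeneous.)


F(10,7,5) ≡ 7 (mod 11); P is NOT on the curve.

Evaluate F(10, 7, 5) term-by-term (mod 11).
  2*X**3 ↦ 2·1000·1·1 = 2000
  -X**2*Y ↦ -1·100·7·1 = -700
  X**2*Z ↦ 1·100·1·5 = 500
  3*X*Y**2 ↦ 3·10·49·1 = 1470
  -X*Y*Z ↦ -1·10·7·5 = -350
  -3*X*Z**2 ↦ -3·10·1·25 = -750
  -Y**3 ↦ -1·1·343·1 = -343
  2*Y**2*Z ↦ 2·1·49·5 = 490
  3*Y*Z**2 ↦ 3·1·7·25 = 525
  -2*Z**3 ↦ -2·1·1·125 = -250
Sum: F(10, 7, 5) = (2000) + (-700) + (500) + (1470) + (-350) + (-750) + (-343) + (490) + (525) + (-250) = 2592.
Reducing mod 11: 2592 ≡ 7 (mod 11).
Since F(a, b, c) ≡ 7 ≠ 0 (mod 11), P does NOT lie on the curve.


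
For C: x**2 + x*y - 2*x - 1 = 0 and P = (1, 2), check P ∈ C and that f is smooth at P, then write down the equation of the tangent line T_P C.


Tangent line at P: 2*x + y - 4 = 0.

Step 1: f(1, 2) = 0, so P lies on C.
Step 2: partial derivatives
  f_x(x, y) = 2*x + y - 2, f_y(x, y) = x.
  f_x(P) = 2, f_y(P) = 1 (gradient nonzero, so P is smooth).
Step 3: tangent line at P: 2·(x − 1) + 1·(y − 2) = 0.
Expanding: 2*x + y - 4 = 0.


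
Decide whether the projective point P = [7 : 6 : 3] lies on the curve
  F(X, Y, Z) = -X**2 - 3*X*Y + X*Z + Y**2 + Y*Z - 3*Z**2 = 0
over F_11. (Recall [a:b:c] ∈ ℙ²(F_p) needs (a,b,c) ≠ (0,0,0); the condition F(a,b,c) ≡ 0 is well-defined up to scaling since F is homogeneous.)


F(7,6,3) ≡ 5 (mod 11); P is NOT on the curve.

Evaluate F(7, 6, 3) term-by-term (mod 11).
  -X**2 ↦ -1·49·1·1 = -49
  -3*X*Y ↦ -3·7·6·1 = -126
  X*Z ↦ 1·7·1·3 = 21
  Y**2 ↦ 1·1·36·1 = 36
  Y*Z ↦ 1·1·6·3 = 18
  -3*Z**2 ↦ -3·1·1·9 = -27
Sum: F(7, 6, 3) = (-49) + (-126) + (21) + (36) + (18) + (-27) = -127.
Reducing mod 11: -127 ≡ 5 (mod 11).
Since F(a, b, c) ≡ 5 ≠ 0 (mod 11), P does NOT lie on the curve.


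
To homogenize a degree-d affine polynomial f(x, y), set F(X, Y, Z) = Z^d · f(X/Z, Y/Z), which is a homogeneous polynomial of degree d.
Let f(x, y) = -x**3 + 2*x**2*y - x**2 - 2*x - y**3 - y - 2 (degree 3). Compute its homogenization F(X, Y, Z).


F(X, Y, Z) = -X**3 + 2*X**2*Y - X**2*Z - 2*X*Z**2 - Y**3 - Y*Z**2 - 2*Z**3

deg(f) = 3.
Substitute x = X/Z, y = Y/Z into f, then multiply by Z^3.
  monomial -1·x^3·y^0 ↦ -1·X^3·Y^0·Z^0.
  monomial 2·x^2·y^1 ↦ 2·X^2·Y^1·Z^0.
  monomial -1·x^2·y^0 ↦ -1·X^2·Y^0·Z^1.
  monomial -2·x^1·y^0 ↦ -2·X^1·Y^0·Z^2.
  monomial -1·x^0·y^3 ↦ -1·X^0·Y^3·Z^0.
  monomial -1·x^0·y^1 ↦ -1·X^0·Y^1·Z^2.
  monomial -2·x^0·y^0 ↦ -2·X^0·Y^0·Z^3.
Collecting: F(X, Y, Z) = -X**3 + 2*X**2*Y - X**2*Z - 2*X*Z**2 - Y**3 - Y*Z**2 - 2*Z**3.


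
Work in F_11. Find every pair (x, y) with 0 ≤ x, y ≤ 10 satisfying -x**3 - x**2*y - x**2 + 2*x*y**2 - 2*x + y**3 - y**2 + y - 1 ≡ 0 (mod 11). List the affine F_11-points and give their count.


Affine F_11-points: {(0, 1), (4, 3), (5, 2), (6, 4), (6, 8), (6, 10), (7, 0), (7, 3), (7, 6), (8, 7), (9, 1), (9, 2)}; count = 12.

For each of the 121 pairs (x, y) ∈ F_11², evaluate f(x, y) mod 11. Record the zeros.
  x = 0: [0↦10, 1↦0, 2↦5, 3↦9, 4↦7, 5↦5, 6↦9, 7↦3, 8↦4, 9↦7, 10↦7]  zeros at y ∈ {1}
  x = 1: [0↦6, 1↦8, 2↦7, 3↦9, 4↦9, 5↦2, 6↦5, 7↦2, 8↦10, 9↦2, 10↦6]  zeros at y ∈ ∅
  x = 2: [0↦5, 1↦6, 2↦8, 3↦6, 4↦6, 5↦3, 6↦3, 7↦1, 8↦3, 9↦4, 10↦10]  zeros at y ∈ ∅
  x = 3: [0↦1, 1↦10, 2↦2, 3↦5, 4↦3, 5↦2, 6↦8, 7↦5, 8↦10, 9↦7, 10↦2]  zeros at y ∈ ∅
  x = 4: [0↦10, 1↦3, 2↦5, 3↦0, 4↦5, 5↦4, 6↦3, 7↦8, 8↦3, 9↦5, 10↦9]  zeros at y ∈ {3}
  x = 5: [0↦4, 1↦1, 2↦0, 3↦7, 4↦6, 5↦3, 6↦4, 7↦4, 8↦9, 9↦3, 10↦3]  zeros at y ∈ {2}
  x = 6: [0↦10, 1↦9, 2↦3, 3↦9, 4↦0, 5↦4, 6↦5, 7↦9, 8↦0, 9↦6, 10↦0]  zeros at y ∈ {4, 8, 10}
  x = 7: [0↦0, 1↦10, 2↦8, 3↦0, 4↦3, 5↦1, 6↦0, 7↦6, 8↦3, 9↦8, 10↦5]  zeros at y ∈ {0, 3, 6}
  x = 8: [0↦1, 1↦9, 2↦9, 3↦7, 4↦9, 5↦10, 6↦5, 7↦0, 8↦1, 9↦3, 10↦1]  zeros at y ∈ {7}
  x = 9: [0↦7, 1↦0, 2↦0, 3↦2, 4↦1, 5↦3, 6↦3, 7↦7, 8↦10, 9↦7, 10↦4]  zeros at y ∈ {1, 2}
  x = 10: [0↦1, 1↦10, 2↦8, 3↦1, 4↦6, 5↦7, 6↦10, 7↦10, 8↦2, 9↦3, 10↦8]  zeros at y ∈ ∅
Collecting zeros: affine points = {(0, 1), (4, 3), (5, 2), (6, 4), (6, 8), (6, 10), (7, 0), (7, 3), (7, 6), (8, 7), (9, 1), (9, 2)}.
Total count |C(F_11)_aff| = 12.


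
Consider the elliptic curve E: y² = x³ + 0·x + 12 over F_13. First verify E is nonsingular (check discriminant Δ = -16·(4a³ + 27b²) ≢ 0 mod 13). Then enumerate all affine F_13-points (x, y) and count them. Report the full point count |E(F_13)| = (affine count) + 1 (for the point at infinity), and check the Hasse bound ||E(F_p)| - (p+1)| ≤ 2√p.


Affine points = {(0, 5), (0, 8), (1, 0), (3, 0), (7, 2), (7, 11), (8, 2), (8, 11), (9, 0), (11, 2), (11, 11)}; affine count = 11; |E(F_13)| = 12.

Discriminant check: Δ ∝ 4a³ + 27b² = 4·0³ + 27·12² = 4·0 + 27·144 ≡ 1 (mod 13). Nonzero ⇒ E is nonsingular.
For each x ∈ F_13, compute rhs = x³ + 0·x + 12 mod 13, then count y ∈ F_13 with y² ≡ rhs.
  x = 0: rhs = 12, matching y values: 5, 8 (2 points).
  x = 1: rhs = 0, matching y values: 0 (1 points).
  x = 2: rhs = 7, matching y values: none (0 points).
  x = 3: rhs = 0, matching y values: 0 (1 points).
  x = 4: rhs = 11, matching y values: none (0 points).
  x = 5: rhs = 7, matching y values: none (0 points).
  x = 6: rhs = 7, matching y values: none (0 points).
  x = 7: rhs = 4, matching y values: 2, 11 (2 points).
  x = 8: rhs = 4, matching y values: 2, 11 (2 points).
  x = 9: rhs = 0, matching y values: 0 (1 points).
  x = 10: rhs = 11, matching y values: none (0 points).
  x = 11: rhs = 4, matching y values: 2, 11 (2 points).
  x = 12: rhs = 11, matching y values: none (0 points).
Total affine count: 11.
Full point count |E(F_13)| = 11 + 1 = 12.
Hasse bound: |12 − (13+1)| = |-2| = 2 ≤ 2√13 ≈ 7.2111 ✓.


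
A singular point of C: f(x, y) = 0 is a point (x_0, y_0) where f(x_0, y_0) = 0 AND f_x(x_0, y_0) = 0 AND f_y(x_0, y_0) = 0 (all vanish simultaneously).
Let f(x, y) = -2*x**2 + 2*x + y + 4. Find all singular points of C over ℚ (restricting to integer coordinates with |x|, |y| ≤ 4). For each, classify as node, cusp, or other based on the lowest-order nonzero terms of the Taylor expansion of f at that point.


No singular points in the scanned grid; C is smooth there.

Compute partial derivatives:
  f_x = 2 - 4*x.
  f_y = 1.
f_y = 1 is a nonzero constant, so f_y never vanishes: no point (x, y) can satisfy f = f_x = f_y = 0. In particular no (x, y) ∈ {−4, ..., 4}² is singular; the curve is smooth.


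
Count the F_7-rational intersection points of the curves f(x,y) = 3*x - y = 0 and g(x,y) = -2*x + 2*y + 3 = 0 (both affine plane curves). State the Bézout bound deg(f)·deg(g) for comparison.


Common zeros: {(1, 3)}; count = 1; Bézout bound = 1.

deg(f) = 1, deg(g) = 1, so Bézout bound = 1.
Scan x ∈ F_7. For each x, list the y ∈ F_7 with f(x, y) ≡ 0 and those with g(x, y) ≡ 0 (mod 7); the common zeros in that column are the intersection.
  x = 0: f ≡ 0 at y ∈ {0}; g ≡ 0 at y ∈ {2}; common: ∅.
  x = 1: f ≡ 0 at y ∈ {3}; g ≡ 0 at y ∈ {3}; common: {3}.
  x = 2: f ≡ 0 at y ∈ {6}; g ≡ 0 at y ∈ {4}; common: ∅.
  x = 3: f ≡ 0 at y ∈ {2}; g ≡ 0 at y ∈ {5}; common: ∅.
  x = 4: f ≡ 0 at y ∈ {5}; g ≡ 0 at y ∈ {6}; common: ∅.
  x = 5: f ≡ 0 at y ∈ {1}; g ≡ 0 at y ∈ {0}; common: ∅.
  x = 6: f ≡ 0 at y ∈ {4}; g ≡ 0 at y ∈ {1}; common: ∅.
Collecting: common zeros = {(1, 3)}, so the count is 1.
Comparison with the Bézout bound: 1 ≤ 1 = deg(f)·deg(g), as expected for curves with no common component (the bound is attained).


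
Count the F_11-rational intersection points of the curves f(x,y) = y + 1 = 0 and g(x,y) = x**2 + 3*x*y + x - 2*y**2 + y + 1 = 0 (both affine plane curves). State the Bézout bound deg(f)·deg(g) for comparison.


Common zeros: {(6, 10), (7, 10)}; count = 2; Bézout bound = 2.

deg(f) = 1, deg(g) = 2, so Bézout bound = 2.
Scan x ∈ F_11. For each x, list the y ∈ F_11 with f(x, y) ≡ 0 and those with g(x, y) ≡ 0 (mod 11); the common zeros in that column are the intersection.
  x = 0: f ≡ 0 at y ∈ {10}; g ≡ 0 at y ∈ {1, 5}; common: ∅.
  x = 1: f ≡ 0 at y ∈ {10}; g ≡ 0 at y ∈ ∅; common: ∅.
  x = 2: f ≡ 0 at y ∈ {10}; g ≡ 0 at y ∈ ∅; common: ∅.
  x = 3: f ≡ 0 at y ∈ {10}; g ≡ 0 at y ∈ ∅; common: ∅.
  x = 4: f ≡ 0 at y ∈ {10}; g ≡ 0 at y ∈ ∅; common: ∅.
  x = 5: f ≡ 0 at y ∈ {10}; g ≡ 0 at y ∈ {2, 6}; common: ∅.
  x = 6: f ≡ 0 at y ∈ {10}; g ≡ 0 at y ∈ {5, 10}; common: {10}.
  x = 7: f ≡ 0 at y ∈ {10}; g ≡ 0 at y ∈ {1, 10}; common: {10}.
  x = 8: f ≡ 0 at y ∈ {10}; g ≡ 0 at y ∈ ∅; common: ∅.
  x = 9: f ≡ 0 at y ∈ {10}; g ≡ 0 at y ∈ {6, 8}; common: ∅.
  x = 10: f ≡ 0 at y ∈ {10}; g ≡ 0 at y ∈ {2, 8}; common: ∅.
Collecting: common zeros = {(6, 10), (7, 10)}, so the count is 2.
Comparison with the Bézout bound: 2 ≤ 2 = deg(f)·deg(g), as expected for curves with no common component (the bound is attained).


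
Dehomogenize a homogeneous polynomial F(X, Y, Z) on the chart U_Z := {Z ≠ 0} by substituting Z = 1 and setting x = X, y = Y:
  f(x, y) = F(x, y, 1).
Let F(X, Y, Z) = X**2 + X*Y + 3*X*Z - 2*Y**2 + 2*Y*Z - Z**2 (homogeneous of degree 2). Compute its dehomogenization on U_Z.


f(x, y) = x**2 + x*y + 3*x - 2*y**2 + 2*y - 1

On U_Z we set Z = 1. Each monomial c·X^i·Y^j·Z^k in F becomes c·x^i·y^j·1^k = c·x^i·y^j.
Substituting Z = 1: F(X, Y, 1) = x**2 + x*y + 3*x - 2*y**2 + 2*y - 1.
Note: deg(f) ≤ deg(F) = 2; strict inequality happens when F is divisible by Z (lost terms).


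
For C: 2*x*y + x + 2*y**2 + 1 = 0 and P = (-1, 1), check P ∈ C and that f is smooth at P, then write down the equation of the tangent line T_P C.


Tangent line at P: 3*x + 2*y + 1 = 0.

Step 1: f(-1, 1) = 0, so P lies on C.
Step 2: partial derivatives
  f_x(x, y) = 2*y + 1, f_y(x, y) = 2*x + 4*y.
  f_x(P) = 3, f_y(P) = 2 (gradient nonzero, so P is smooth).
Step 3: tangent line at P: 3·(x − -1) + 2·(y − 1) = 0.
Expanding: 3*x + 2*y + 1 = 0.


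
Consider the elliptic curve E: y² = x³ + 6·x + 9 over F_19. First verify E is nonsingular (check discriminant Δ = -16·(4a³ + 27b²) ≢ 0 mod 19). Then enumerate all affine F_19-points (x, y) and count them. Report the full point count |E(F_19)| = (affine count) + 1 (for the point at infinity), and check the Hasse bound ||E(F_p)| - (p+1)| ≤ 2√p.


Affine points = {(0, 3), (0, 16), (1, 4), (1, 15), (3, 4), (3, 15), (10, 9), (10, 10), (11, 0), (12, 2), (12, 17), (13, 2), (13, 17), (14, 5), (14, 14), (15, 4), (15, 15)}; affine count = 17; |E(F_19)| = 18.

Discriminant check: Δ ∝ 4a³ + 27b² = 4·6³ + 27·9² = 4·216 + 27·81 ≡ 11 (mod 19). Nonzero ⇒ E is nonsingular.
For each x ∈ F_19, compute rhs = x³ + 6·x + 9 mod 19, then count y ∈ F_19 with y² ≡ rhs.
  x = 0: rhs = 9, matching y values: 3, 16 (2 points).
  x = 1: rhs = 16, matching y values: 4, 15 (2 points).
  x = 2: rhs = 10, matching y values: none (0 points).
  x = 3: rhs = 16, matching y values: 4, 15 (2 points).
  x = 4: rhs = 2, matching y values: none (0 points).
  x = 5: rhs = 12, matching y values: none (0 points).
  x = 6: rhs = 14, matching y values: none (0 points).
  x = 7: rhs = 14, matching y values: none (0 points).
  x = 8: rhs = 18, matching y values: none (0 points).
  x = 9: rhs = 13, matching y values: none (0 points).
  x = 10: rhs = 5, matching y values: 9, 10 (2 points).
  x = 11: rhs = 0, matching y values: 0 (1 points).
  x = 12: rhs = 4, matching y values: 2, 17 (2 points).
  x = 13: rhs = 4, matching y values: 2, 17 (2 points).
  x = 14: rhs = 6, matching y values: 5, 14 (2 points).
  x = 15: rhs = 16, matching y values: 4, 15 (2 points).
  x = 16: rhs = 2, matching y values: none (0 points).
  x = 17: rhs = 8, matching y values: none (0 points).
  x = 18: rhs = 2, matching y values: none (0 points).
Total affine count: 17.
Full point count |E(F_19)| = 17 + 1 = 18.
Hasse bound: |18 − (19+1)| = |-2| = 2 ≤ 2√19 ≈ 8.7178 ✓.
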